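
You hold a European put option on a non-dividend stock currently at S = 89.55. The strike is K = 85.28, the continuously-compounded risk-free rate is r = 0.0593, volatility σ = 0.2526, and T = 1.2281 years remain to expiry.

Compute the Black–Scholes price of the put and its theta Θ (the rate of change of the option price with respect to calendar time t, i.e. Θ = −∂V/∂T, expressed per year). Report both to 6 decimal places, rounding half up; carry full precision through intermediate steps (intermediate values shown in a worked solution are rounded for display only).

price = 5.134144
Θ = -1.645854

σ√T = 0.2526·√1.2281 = 0.279930
d₁ = (ln(S/K) + (r+σ²/2)T) / (σ√T) = (ln(89.55/85.28) + (0.0593+0.2526²/2)·1.2281) / 0.279930 = (0.048857 + 0.112007) / 0.279930 = 0.574657
d₂ = d₁ − σ√T = 0.574657 − 0.279930 = 0.294727
e^{−rT} = e^{−0.0593·1.2281} = 0.929762
N(−d₁) = 0.282762,  N(−d₂) = 0.384101
Put price V = K·e^{−rT}·N(−d₂) − S·N(−d₁) = 30.455447 − 25.321303 = 5.134144
φ(d₁) = (1/√(2π))·e^{−d₁²/2} = 0.338222
Θ = −S·φ(d₁)·σ/(2√T) + r·K·e^{−rT}·N(−d₂) = −3.451862 + 1.806008 = -1.645854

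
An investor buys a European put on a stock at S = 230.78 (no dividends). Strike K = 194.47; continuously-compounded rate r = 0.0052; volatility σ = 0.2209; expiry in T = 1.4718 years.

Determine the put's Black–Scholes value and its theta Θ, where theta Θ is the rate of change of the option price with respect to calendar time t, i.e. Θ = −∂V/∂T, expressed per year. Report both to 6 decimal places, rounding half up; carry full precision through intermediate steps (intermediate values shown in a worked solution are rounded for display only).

σ√T = 0.2209·√1.4718 = 0.267991
d₁ = (ln(S/K) + (r+σ²/2)T) / (σ√T) = (ln(230.78/194.47) + (0.0052+0.2209²/2)·1.4718) / 0.267991 = (0.171187 + 0.043563) / 0.267991 = 0.801333
d₂ = d₁ − σ√T = 0.801333 − 0.267991 = 0.533342
e^{−rT} = e^{−0.0052·1.4718} = 0.992376
N(−d₁) = 0.211470,  N(−d₂) = 0.296899
Put price V = K·e^{−rT}·N(−d₂) − S·N(−d₁) = 57.297654 − 48.802940 = 8.494713
φ(d₁) = (1/√(2π))·e^{−d₁²/2} = 0.289383
Θ = −S·φ(d₁)·σ/(2√T) + r·K·e^{−rT}·N(−d₂) = −6.080117 + 0.297948 = -5.782169

price = 8.494713
Θ = -5.782169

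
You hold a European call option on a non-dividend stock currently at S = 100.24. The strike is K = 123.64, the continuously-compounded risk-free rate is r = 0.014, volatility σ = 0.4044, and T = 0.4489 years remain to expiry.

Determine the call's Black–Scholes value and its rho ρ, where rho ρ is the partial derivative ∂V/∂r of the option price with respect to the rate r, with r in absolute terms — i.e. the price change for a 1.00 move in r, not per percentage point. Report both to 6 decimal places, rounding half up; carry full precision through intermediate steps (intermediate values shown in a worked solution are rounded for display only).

σ√T = 0.4044·√0.4489 = 0.270948
d₁ = (ln(S/K) + (r+σ²/2)T) / (σ√T) = (ln(100.24/123.64) + (0.014+0.4044²/2)·0.4489) / 0.270948 = (-0.209807 + 0.042991) / 0.270948 = -0.615675
d₂ = d₁ − σ√T = -0.615675 − 0.270948 = -0.886623
e^{−rT} = e^{−0.014·0.4489} = 0.993735
N(d₁) = 0.269055,  N(d₂) = 0.187641
Call price V = S·N(d₁) − K·e^{−rT}·N(d₂) = 26.970039 − 23.054596 = 3.915443
ρ = K·T·e^{−rT}·N(d₂) = 10.349208

price = 3.915443
ρ = 10.349208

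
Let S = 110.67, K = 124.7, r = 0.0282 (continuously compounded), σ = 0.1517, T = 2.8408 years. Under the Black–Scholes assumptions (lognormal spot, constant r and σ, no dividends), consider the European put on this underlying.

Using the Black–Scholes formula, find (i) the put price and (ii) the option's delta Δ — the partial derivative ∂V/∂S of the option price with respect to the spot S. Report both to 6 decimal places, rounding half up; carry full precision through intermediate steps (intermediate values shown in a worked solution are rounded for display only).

price = 13.832601
Δ = -0.510234

σ√T = 0.1517·√2.8408 = 0.255685
d₁ = (ln(S/K) + (r+σ²/2)T) / (σ√T) = (ln(110.67/124.7) + (0.0282+0.1517²/2)·2.8408) / 0.255685 = (-0.119358 + 0.112798) / 0.255685 = -0.025656
d₂ = d₁ − σ√T = -0.025656 − 0.255685 = -0.281342
e^{−rT} = e^{−0.0282·2.8408} = 0.923014
N(−d₁) = 0.510234,  N(−d₂) = 0.610776
Put price V = K·e^{−rT}·N(−d₂) − S·N(−d₁) = 70.300234 − 56.467633 = 13.832601
Δ = −N(−d₁) = -0.510234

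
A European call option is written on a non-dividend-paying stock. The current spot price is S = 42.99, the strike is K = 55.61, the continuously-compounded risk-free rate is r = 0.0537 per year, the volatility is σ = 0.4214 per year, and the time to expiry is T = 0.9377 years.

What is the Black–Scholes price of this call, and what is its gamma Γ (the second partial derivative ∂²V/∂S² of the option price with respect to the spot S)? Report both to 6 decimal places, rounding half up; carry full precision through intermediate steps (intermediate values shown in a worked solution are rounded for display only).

σ√T = 0.4214·√0.9377 = 0.408062
d₁ = (ln(S/K) + (r+σ²/2)T) / (σ√T) = (ln(42.99/55.61) + (0.0537+0.4214²/2)·0.9377) / 0.408062 = (-0.257396 + 0.133612) / 0.408062 = -0.303345
d₂ = d₁ − σ√T = -0.303345 − 0.408062 = -0.711407
e^{−rT} = e^{−0.0537·0.9377} = 0.950892
N(d₁) = 0.380814,  N(d₂) = 0.238416
Call price V = S·N(d₁) − K·e^{−rT}·N(d₂) = 16.371174 − 12.607227 = 3.763947
φ(d₁) = (1/√(2π))·e^{−d₁²/2} = 0.381003
Γ = φ(d₁) / (S·σ·√T) = 0.021719

price = 3.763947
Γ = 0.021719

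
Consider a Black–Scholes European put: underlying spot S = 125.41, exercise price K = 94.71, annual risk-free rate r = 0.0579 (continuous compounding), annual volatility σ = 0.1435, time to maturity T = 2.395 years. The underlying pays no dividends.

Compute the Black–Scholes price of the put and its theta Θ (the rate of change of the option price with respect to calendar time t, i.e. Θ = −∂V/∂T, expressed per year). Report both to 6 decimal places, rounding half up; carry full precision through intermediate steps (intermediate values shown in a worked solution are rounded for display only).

σ√T = 0.1435·√2.395 = 0.222078
d₁ = (ln(S/K) + (r+σ²/2)T) / (σ√T) = (ln(125.41/94.71) + (0.0579+0.1435²/2)·2.395) / 0.222078 = (0.280769 + 0.163330) / 0.222078 = 1.999745
d₂ = d₁ − σ√T = 1.999745 − 0.222078 = 1.777668
e^{−rT} = e^{−0.0579·2.395} = 0.870515
N(−d₁) = 0.022764,  N(−d₂) = 0.037729
Put price V = K·e^{−rT}·N(−d₂) − S·N(−d₁) = 3.110642 − 2.854820 = 0.255821
φ(d₁) = (1/√(2π))·e^{−d₁²/2} = 0.054018
Θ = −S·φ(d₁)·σ/(2√T) + r·K·e^{−rT}·N(−d₂) = −0.314083 + 0.180106 = -0.133976

price = 0.255821
Θ = -0.133976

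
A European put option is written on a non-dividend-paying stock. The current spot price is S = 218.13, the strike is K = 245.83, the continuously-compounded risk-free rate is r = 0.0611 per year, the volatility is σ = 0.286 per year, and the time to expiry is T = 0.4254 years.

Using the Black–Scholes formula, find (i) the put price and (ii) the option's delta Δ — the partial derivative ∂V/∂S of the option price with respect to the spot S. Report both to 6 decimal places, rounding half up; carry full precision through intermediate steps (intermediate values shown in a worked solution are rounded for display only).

price = 29.787366
Δ = -0.658466

σ√T = 0.286·√0.4254 = 0.186537
d₁ = (ln(S/K) + (r+σ²/2)T) / (σ√T) = (ln(218.13/245.83) + (0.0611+0.286²/2)·0.4254) / 0.186537 = (-0.119549 + 0.043390) / 0.186537 = -0.408279
d₂ = d₁ − σ√T = -0.408279 − 0.186537 = -0.594816
e^{−rT} = e^{−0.0611·0.4254} = 0.974343
N(−d₁) = 0.658466,  N(−d₂) = 0.724017
Put price V = K·e^{−rT}·N(−d₂) − S·N(−d₁) = 173.418450 − 143.631084 = 29.787366
Δ = −N(−d₁) = -0.658466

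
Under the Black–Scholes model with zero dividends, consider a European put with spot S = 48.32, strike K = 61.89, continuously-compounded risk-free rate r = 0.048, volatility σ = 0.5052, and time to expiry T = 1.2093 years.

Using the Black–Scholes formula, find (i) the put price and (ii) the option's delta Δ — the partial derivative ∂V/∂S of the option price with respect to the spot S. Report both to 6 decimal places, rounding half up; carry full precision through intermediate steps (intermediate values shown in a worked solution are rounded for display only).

price = 17.368964
Δ = -0.525220

σ√T = 0.5052·√1.2093 = 0.555559
d₁ = (ln(S/K) + (r+σ²/2)T) / (σ√T) = (ln(48.32/61.89) + (0.048+0.5052²/2)·1.2093) / 0.555559 = (-0.247513 + 0.212369) / 0.555559 = -0.063258
d₂ = d₁ − σ√T = -0.063258 − 0.555559 = -0.618817
e^{−rT} = e^{−0.048·1.2093} = 0.943606
N(−d₁) = 0.525220,  N(−d₂) = 0.731982
Put price V = K·e^{−rT}·N(−d₂) − S·N(−d₁) = 42.747572 − 25.378607 = 17.368964
Δ = −N(−d₁) = -0.525220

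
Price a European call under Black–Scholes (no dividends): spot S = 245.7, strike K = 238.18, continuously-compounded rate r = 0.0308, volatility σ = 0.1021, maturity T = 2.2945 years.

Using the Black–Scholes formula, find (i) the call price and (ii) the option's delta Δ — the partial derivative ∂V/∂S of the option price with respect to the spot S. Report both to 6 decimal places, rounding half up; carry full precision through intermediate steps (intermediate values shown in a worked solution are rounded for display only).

σ√T = 0.1021·√2.2945 = 0.154657
d₁ = (ln(S/K) + (r+σ²/2)T) / (σ√T) = (ln(245.7/238.18) + (0.0308+0.1021²/2)·2.2945) / 0.154657 = (0.031085 + 0.082630) / 0.154657 = 0.735269
d₂ = d₁ − σ√T = 0.735269 − 0.154657 = 0.580612
e^{−rT} = e^{−0.0308·2.2945} = 0.931769
N(d₁) = 0.768912,  N(d₂) = 0.719249
Call price V = S·N(d₁) − K·e^{−rT}·N(d₂) = 188.921739 − 159.622003 = 29.299736
Δ = N(d₁) = 0.768912

price = 29.299736
Δ = 0.768912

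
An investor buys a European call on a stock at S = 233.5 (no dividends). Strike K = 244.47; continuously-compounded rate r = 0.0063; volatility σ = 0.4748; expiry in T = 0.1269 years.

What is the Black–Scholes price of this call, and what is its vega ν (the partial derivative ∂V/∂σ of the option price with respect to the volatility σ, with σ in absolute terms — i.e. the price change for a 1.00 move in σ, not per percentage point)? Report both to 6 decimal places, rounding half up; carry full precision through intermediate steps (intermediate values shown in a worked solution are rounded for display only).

price = 11.280526
ν = 32.638014

σ√T = 0.4748·√0.1269 = 0.169138
d₁ = (ln(S/K) + (r+σ²/2)T) / (σ√T) = (ln(233.5/244.47) + (0.0063+0.4748²/2)·0.1269) / 0.169138 = (-0.045911 + 0.015103) / 0.169138 = -0.182142
d₂ = d₁ − σ√T = -0.182142 − 0.169138 = -0.351280
e^{−rT} = e^{−0.0063·0.1269} = 0.999201
N(d₁) = 0.427736,  N(d₂) = 0.362689
Call price V = S·N(d₁) − K·e^{−rT}·N(d₂) = 99.876249 − 88.595722 = 11.280526
φ(d₁) = (1/√(2π))·e^{−d₁²/2} = 0.392379
ν = S·φ(d₁)·√T = 32.638014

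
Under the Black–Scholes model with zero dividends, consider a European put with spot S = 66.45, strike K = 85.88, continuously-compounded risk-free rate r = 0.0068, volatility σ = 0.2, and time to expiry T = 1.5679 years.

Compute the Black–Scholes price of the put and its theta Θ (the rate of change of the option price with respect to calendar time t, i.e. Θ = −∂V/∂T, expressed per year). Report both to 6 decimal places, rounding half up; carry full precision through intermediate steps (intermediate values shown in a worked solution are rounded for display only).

price = 20.134554
Θ = -0.966861

σ√T = 0.2·√1.5679 = 0.250432
d₁ = (ln(S/K) + (r+σ²/2)T) / (σ√T) = (ln(66.45/85.88) + (0.0068+0.2²/2)·1.5679) / 0.250432 = (-0.256501 + 0.042020) / 0.250432 = -0.856447
d₂ = d₁ − σ√T = -0.856447 − 0.250432 = -1.106879
e^{−rT} = e^{−0.0068·1.5679} = 0.989395
N(−d₁) = 0.804125,  N(−d₂) = 0.865827
Put price V = K·e^{−rT}·N(−d₂) − S·N(−d₁) = 73.568645 − 53.434091 = 20.134554
φ(d₁) = (1/√(2π))·e^{−d₁²/2} = 0.276460
Θ = −S·φ(d₁)·σ/(2√T) + r·K·e^{−rT}·N(−d₂) = −1.467128 + 0.500267 = -0.966861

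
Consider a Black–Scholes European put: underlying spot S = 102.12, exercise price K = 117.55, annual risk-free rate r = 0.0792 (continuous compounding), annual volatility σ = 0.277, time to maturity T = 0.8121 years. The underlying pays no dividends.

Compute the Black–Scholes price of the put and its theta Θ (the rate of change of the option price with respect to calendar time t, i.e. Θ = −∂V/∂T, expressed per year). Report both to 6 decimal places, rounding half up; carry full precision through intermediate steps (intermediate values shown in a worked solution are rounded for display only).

σ√T = 0.277·√0.8121 = 0.249623
d₁ = (ln(S/K) + (r+σ²/2)T) / (σ√T) = (ln(102.12/117.55) + (0.0792+0.277²/2)·0.8121) / 0.249623 = (-0.140715 + 0.095474) / 0.249623 = -0.181238
d₂ = d₁ − σ√T = -0.181238 − 0.249623 = -0.430861
e^{−rT} = e^{−0.0792·0.8121} = 0.937706
N(−d₁) = 0.571909,  N(−d₂) = 0.666715
Put price V = K·e^{−rT}·N(−d₂) − S·N(−d₁) = 73.490268 − 58.403392 = 15.086876
φ(d₁) = (1/√(2π))·e^{−d₁²/2} = 0.392444
Θ = −S·φ(d₁)·σ/(2√T) + r·K·e^{−rT}·N(−d₂) = −6.159327 + 5.820429 = -0.338898

price = 15.086876
Θ = -0.338898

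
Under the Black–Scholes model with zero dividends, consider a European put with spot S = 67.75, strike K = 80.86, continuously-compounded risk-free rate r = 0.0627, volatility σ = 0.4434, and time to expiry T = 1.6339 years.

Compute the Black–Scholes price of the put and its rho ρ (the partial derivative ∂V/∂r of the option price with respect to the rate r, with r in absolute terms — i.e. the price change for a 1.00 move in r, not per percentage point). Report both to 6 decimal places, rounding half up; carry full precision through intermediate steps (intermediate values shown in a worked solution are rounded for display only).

price = 18.450314
ρ = -78.806243

σ√T = 0.4434·√1.6339 = 0.566772
d₁ = (ln(S/K) + (r+σ²/2)T) / (σ√T) = (ln(67.75/80.86) + (0.0627+0.4434²/2)·1.6339) / 0.566772 = (-0.176895 + 0.263061) / 0.566772 = 0.152029
d₂ = d₁ − σ√T = 0.152029 − 0.566772 = -0.414743
e^{−rT} = e^{−0.0627·1.6339} = 0.902627
N(−d₁) = 0.439582,  N(−d₂) = 0.660835
Put price V = K·e^{−rT}·N(−d₂) − S·N(−d₁) = 48.231986 − 29.781672 = 18.450314
ρ = −K·T·e^{−rT}·N(−d₂) = -78.806243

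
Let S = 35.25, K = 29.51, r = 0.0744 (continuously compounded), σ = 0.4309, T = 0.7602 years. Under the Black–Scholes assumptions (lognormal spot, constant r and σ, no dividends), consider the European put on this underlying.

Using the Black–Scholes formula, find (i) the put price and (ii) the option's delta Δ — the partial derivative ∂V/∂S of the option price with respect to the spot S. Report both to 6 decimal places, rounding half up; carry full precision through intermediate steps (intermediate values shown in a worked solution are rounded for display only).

σ√T = 0.4309·√0.7602 = 0.375699
d₁ = (ln(S/K) + (r+σ²/2)T) / (σ√T) = (ln(35.25/29.51) + (0.0744+0.4309²/2)·0.7602) / 0.375699 = (0.177736 + 0.127134) / 0.375699 = 0.811474
d₂ = d₁ − σ√T = 0.811474 − 0.375699 = 0.435775
e^{−rT} = e^{−0.0744·0.7602} = 0.945011
N(−d₁) = 0.208547,  N(−d₂) = 0.331500
Put price V = K·e^{−rT}·N(−d₂) − S·N(−d₁) = 9.244634 − 7.351274 = 1.893360
Δ = −N(−d₁) = -0.208547

price = 1.893360
Δ = -0.208547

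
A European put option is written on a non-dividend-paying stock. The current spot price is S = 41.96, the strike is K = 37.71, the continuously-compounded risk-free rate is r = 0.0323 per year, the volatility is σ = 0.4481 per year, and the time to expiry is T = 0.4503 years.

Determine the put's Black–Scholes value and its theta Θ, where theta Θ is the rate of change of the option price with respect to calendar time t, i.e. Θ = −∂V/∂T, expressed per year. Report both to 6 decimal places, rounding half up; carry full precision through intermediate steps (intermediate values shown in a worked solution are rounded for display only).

price = 2.707233
Θ = -4.314045

σ√T = 0.4481·√0.4503 = 0.300695
d₁ = (ln(S/K) + (r+σ²/2)T) / (σ√T) = (ln(41.96/37.71) + (0.0323+0.4481²/2)·0.4503) / 0.300695 = (0.106791 + 0.059753) / 0.300695 = 0.553867
d₂ = d₁ − σ√T = 0.553867 − 0.300695 = 0.253172
e^{−rT} = e^{−0.0323·0.4503} = 0.985561
N(−d₁) = 0.289835,  N(−d₂) = 0.400068
Put price V = K·e^{−rT}·N(−d₂) − S·N(−d₁) = 14.868711 − 12.161478 = 2.707233
φ(d₁) = (1/√(2π))·e^{−d₁²/2} = 0.342213
Θ = −S·φ(d₁)·σ/(2√T) + r·K·e^{−rT}·N(−d₂) = −4.794305 + 0.480259 = -4.314045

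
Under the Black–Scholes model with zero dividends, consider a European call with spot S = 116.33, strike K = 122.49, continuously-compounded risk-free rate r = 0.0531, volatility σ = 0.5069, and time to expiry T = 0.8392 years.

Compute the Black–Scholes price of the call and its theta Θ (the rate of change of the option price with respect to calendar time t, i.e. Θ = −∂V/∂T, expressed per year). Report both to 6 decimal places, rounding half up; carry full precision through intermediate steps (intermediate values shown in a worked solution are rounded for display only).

σ√T = 0.5069·√0.8392 = 0.464360
d₁ = (ln(S/K) + (r+σ²/2)T) / (σ√T) = (ln(116.33/122.49) + (0.0531+0.5069²/2)·0.8392) / 0.464360 = (-0.051598 + 0.152377) / 0.464360 = 0.217026
d₂ = d₁ − σ√T = 0.217026 − 0.464360 = -0.247334
e^{−rT} = e^{−0.0531·0.8392} = 0.956417
N(d₁) = 0.585906,  N(d₂) = 0.402325
Call price V = S·N(d₁) − K·e^{−rT}·N(d₂) = 68.158448 − 47.132955 = 21.025493
φ(d₁) = (1/√(2π))·e^{−d₁²/2} = 0.389657
Θ = −S·φ(d₁)·σ/(2√T) − r·K·e^{−rT}·N(d₂) = −12.541042 − 2.502760 = -15.043802

price = 21.025493
Θ = -15.043802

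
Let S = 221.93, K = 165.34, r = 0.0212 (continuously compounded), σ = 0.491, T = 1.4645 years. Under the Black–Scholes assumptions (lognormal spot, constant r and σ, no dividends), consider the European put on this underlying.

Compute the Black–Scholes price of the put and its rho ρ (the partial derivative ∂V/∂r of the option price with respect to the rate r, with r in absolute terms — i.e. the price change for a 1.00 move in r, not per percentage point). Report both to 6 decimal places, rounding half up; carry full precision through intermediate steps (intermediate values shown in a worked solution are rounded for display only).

σ√T = 0.491·√1.4645 = 0.594191
d₁ = (ln(S/K) + (r+σ²/2)T) / (σ√T) = (ln(221.93/165.34) + (0.0212+0.491²/2)·1.4645) / 0.594191 = (0.294358 + 0.207579) / 0.594191 = 0.844740
d₂ = d₁ − σ√T = 0.844740 − 0.594191 = 0.250549
e^{−rT} = e^{−0.0212·1.4645} = 0.969430
N(−d₁) = 0.199128,  N(−d₂) = 0.401081
Put price V = K·e^{−rT}·N(−d₂) − S·N(−d₁) = 64.287542 − 44.192481 = 20.095061
ρ = −K·T·e^{−rT}·N(−d₂) = -94.149106

price = 20.095061
ρ = -94.149106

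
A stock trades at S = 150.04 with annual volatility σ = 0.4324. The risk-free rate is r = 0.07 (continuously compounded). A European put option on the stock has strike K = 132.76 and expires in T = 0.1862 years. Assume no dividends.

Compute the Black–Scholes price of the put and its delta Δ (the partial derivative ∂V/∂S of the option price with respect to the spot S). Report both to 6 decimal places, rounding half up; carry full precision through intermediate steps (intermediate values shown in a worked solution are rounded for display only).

σ√T = 0.4324·√0.1862 = 0.186584
d₁ = (ln(S/K) + (r+σ²/2)T) / (σ√T) = (ln(150.04/132.76) + (0.07+0.4324²/2)·0.1862) / 0.186584 = (0.122359 + 0.030441) / 0.186584 = 0.818931
d₂ = d₁ − σ√T = 0.818931 − 0.186584 = 0.632347
e^{−rT} = e^{−0.07·0.1862} = 0.987051
N(−d₁) = 0.206413,  N(−d₂) = 0.263580
Put price V = K·e^{−rT}·N(−d₂) − S·N(−d₁) = 34.539773 − 30.970189 = 3.569584
Δ = −N(−d₁) = -0.206413

price = 3.569584
Δ = -0.206413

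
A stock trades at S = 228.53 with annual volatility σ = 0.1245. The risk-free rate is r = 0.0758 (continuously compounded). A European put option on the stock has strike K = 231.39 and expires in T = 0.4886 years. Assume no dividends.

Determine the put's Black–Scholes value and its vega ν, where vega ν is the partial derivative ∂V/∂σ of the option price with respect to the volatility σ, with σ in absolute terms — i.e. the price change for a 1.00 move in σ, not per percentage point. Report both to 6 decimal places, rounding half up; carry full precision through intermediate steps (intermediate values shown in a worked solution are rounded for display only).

price = 5.369501
ν = 60.426542

σ√T = 0.1245·√0.4886 = 0.087025
d₁ = (ln(S/K) + (r+σ²/2)T) / (σ√T) = (ln(228.53/231.39) + (0.0758+0.1245²/2)·0.4886) / 0.087025 = (-0.012437 + 0.040823) / 0.087025 = 0.326175
d₂ = d₁ − σ√T = 0.326175 − 0.087025 = 0.239149
e^{−rT} = e^{−0.0758·0.4886} = 0.963642
N(−d₁) = 0.372146,  N(−d₂) = 0.405495
Put price V = K·e^{−rT}·N(−d₂) − S·N(−d₁) = 90.416049 − 85.046548 = 5.369501
φ(d₁) = (1/√(2π))·e^{−d₁²/2} = 0.378275
ν = S·φ(d₁)·√T = 60.426542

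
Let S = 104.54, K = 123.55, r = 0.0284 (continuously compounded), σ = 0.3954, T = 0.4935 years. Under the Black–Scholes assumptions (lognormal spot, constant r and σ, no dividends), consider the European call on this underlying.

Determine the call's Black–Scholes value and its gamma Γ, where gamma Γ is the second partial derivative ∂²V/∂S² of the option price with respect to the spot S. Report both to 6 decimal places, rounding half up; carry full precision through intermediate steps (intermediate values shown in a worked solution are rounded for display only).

price = 5.692110
Γ = 0.012620

σ√T = 0.3954·√0.4935 = 0.277767
d₁ = (ln(S/K) + (r+σ²/2)T) / (σ√T) = (ln(104.54/123.55) + (0.0284+0.3954²/2)·0.4935) / 0.277767 = (-0.167076 + 0.052593) / 0.277767 = -0.412157
d₂ = d₁ − σ√T = -0.412157 − 0.277767 = -0.689924
e^{−rT} = e^{−0.0284·0.4935} = 0.986082
N(d₁) = 0.340112,  N(d₂) = 0.245121
Call price V = S·N(d₁) − K·e^{−rT}·N(d₂) = 35.555317 − 29.863207 = 5.692110
φ(d₁) = (1/√(2π))·e^{−d₁²/2} = 0.366457
Γ = φ(d₁) / (S·σ·√T) = 0.012620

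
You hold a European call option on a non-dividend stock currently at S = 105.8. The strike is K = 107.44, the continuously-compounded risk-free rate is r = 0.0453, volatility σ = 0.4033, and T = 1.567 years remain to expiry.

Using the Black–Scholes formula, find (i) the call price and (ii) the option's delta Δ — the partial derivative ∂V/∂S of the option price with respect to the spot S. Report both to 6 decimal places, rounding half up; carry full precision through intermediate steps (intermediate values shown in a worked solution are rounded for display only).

price = 23.497203
Δ = 0.641534

σ√T = 0.4033·√1.567 = 0.504850
d₁ = (ln(S/K) + (r+σ²/2)T) / (σ√T) = (ln(105.8/107.44) + (0.0453+0.4033²/2)·1.567) / 0.504850 = (-0.015382 + 0.198422) / 0.504850 = 0.362563
d₂ = d₁ − σ√T = 0.362563 − 0.504850 = -0.142288
e^{−rT} = e^{−0.0453·1.567} = 0.931476
N(d₁) = 0.641534,  N(d₂) = 0.443426
Call price V = S·N(d₁) − K·e^{−rT}·N(d₂) = 67.874328 − 44.377125 = 23.497203
Δ = N(d₁) = 0.641534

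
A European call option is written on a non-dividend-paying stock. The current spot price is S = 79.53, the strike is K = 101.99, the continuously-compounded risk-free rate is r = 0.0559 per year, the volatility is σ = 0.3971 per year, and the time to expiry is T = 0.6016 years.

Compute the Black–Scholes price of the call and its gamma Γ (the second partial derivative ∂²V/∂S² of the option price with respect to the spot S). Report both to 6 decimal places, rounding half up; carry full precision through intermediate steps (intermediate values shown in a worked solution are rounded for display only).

price = 3.881768
Γ = 0.014043

σ√T = 0.3971·√0.6016 = 0.308002
d₁ = (ln(S/K) + (r+σ²/2)T) / (σ√T) = (ln(79.53/101.99) + (0.0559+0.3971²/2)·0.6016) / 0.308002 = (-0.248740 + 0.081062) / 0.308002 = -0.544406
d₂ = d₁ − σ√T = -0.544406 − 0.308002 = -0.852409
e^{−rT} = e^{−0.0559·0.6016} = 0.966930
N(d₁) = 0.293081,  N(d₂) = 0.196994
Call price V = S·N(d₁) − K·e^{−rT}·N(d₂) = 23.308727 − 19.426959 = 3.881768
φ(d₁) = (1/√(2π))·e^{−d₁²/2} = 0.343995
Γ = φ(d₁) / (S·σ·√T) = 0.014043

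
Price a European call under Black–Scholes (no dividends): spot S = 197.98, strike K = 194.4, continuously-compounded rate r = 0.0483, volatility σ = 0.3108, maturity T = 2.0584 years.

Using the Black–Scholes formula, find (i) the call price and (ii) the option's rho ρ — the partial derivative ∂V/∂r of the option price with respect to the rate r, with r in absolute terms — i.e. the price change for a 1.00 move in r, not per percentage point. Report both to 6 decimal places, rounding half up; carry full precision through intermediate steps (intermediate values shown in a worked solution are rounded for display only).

price = 45.101121
ρ = 187.055727

σ√T = 0.3108·√2.0584 = 0.445909
d₁ = (ln(S/K) + (r+σ²/2)T) / (σ√T) = (ln(197.98/194.4) + (0.0483+0.3108²/2)·2.0584) / 0.445909 = (0.018248 + 0.198838) / 0.445909 = 0.486840
d₂ = d₁ − σ√T = 0.486840 − 0.445909 = 0.040931
e^{−rT} = e^{−0.0483·2.0584} = 0.905362
N(d₁) = 0.686814,  N(d₂) = 0.516325
Call price V = S·N(d₁) − K·e^{−rT}·N(d₂) = 135.975454 − 90.874333 = 45.101121
ρ = K·T·e^{−rT}·N(d₂) = 187.055727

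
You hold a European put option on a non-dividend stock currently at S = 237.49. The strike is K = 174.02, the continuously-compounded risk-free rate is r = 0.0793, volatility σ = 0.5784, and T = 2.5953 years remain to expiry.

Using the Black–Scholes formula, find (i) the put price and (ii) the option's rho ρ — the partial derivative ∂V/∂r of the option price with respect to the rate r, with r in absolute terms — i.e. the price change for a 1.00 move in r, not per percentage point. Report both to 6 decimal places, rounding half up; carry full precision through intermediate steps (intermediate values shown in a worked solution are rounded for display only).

σ√T = 0.5784·√2.5953 = 0.931799
d₁ = (ln(S/K) + (r+σ²/2)T) / (σ√T) = (ln(237.49/174.02) + (0.0793+0.5784²/2)·2.5953) / 0.931799 = (0.310955 + 0.639932) / 0.931799 = 1.020485
d₂ = d₁ − σ√T = 1.020485 − 0.931799 = 0.088687
e^{−rT} = e^{−0.0793·2.5953} = 0.813990
N(−d₁) = 0.153749,  N(−d₂) = 0.464665
Put price V = K·e^{−rT}·N(−d₂) − S·N(−d₁) = 65.820101 − 36.513886 = 29.306215
ρ = −K·T·e^{−rT}·N(−d₂) = -170.822908

price = 29.306215
ρ = -170.822908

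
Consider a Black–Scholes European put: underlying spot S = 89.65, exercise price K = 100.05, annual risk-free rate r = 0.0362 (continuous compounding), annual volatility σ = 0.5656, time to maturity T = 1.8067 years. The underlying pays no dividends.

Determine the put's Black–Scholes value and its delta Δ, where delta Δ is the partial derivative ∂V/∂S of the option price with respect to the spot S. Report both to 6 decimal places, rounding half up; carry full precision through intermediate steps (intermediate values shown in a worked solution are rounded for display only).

price = 29.228360
Δ = -0.373810

σ√T = 0.5656·√1.8067 = 0.760243
d₁ = (ln(S/K) + (r+σ²/2)T) / (σ√T) = (ln(89.65/100.05) + (0.0362+0.5656²/2)·1.8067) / 0.760243 = (-0.109757 + 0.354387) / 0.760243 = 0.321779
d₂ = d₁ − σ√T = 0.321779 − 0.760243 = -0.438464
e^{−rT} = e^{−0.0362·1.8067} = 0.936690
N(−d₁) = 0.373810,  N(−d₂) = 0.669475
Put price V = K·e^{−rT}·N(−d₂) − S·N(−d₁) = 62.740425 − 33.512065 = 29.228360
Δ = −N(−d₁) = -0.373810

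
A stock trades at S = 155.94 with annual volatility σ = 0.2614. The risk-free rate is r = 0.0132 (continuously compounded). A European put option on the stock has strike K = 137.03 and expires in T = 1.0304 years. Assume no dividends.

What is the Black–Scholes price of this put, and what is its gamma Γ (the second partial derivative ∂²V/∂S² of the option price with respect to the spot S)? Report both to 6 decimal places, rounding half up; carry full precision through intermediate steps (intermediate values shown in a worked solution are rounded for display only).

σ√T = 0.2614·√1.0304 = 0.265344
d₁ = (ln(S/K) + (r+σ²/2)T) / (σ√T) = (ln(155.94/137.03) + (0.0132+0.2614²/2)·1.0304) / 0.265344 = (0.129271 + 0.048805) / 0.265344 = 0.671116
d₂ = d₁ − σ√T = 0.671116 − 0.265344 = 0.405773
e^{−rT} = e^{−0.0132·1.0304} = 0.986491
N(−d₁) = 0.251073,  N(−d₂) = 0.342455
Put price V = K·e^{−rT}·N(−d₂) − S·N(−d₁) = 46.292649 − 39.152369 = 7.140280
φ(d₁) = (1/√(2π))·e^{−d₁²/2} = 0.318499
Γ = φ(d₁) / (S·σ·√T) = 0.007697

price = 7.140280
Γ = 0.007697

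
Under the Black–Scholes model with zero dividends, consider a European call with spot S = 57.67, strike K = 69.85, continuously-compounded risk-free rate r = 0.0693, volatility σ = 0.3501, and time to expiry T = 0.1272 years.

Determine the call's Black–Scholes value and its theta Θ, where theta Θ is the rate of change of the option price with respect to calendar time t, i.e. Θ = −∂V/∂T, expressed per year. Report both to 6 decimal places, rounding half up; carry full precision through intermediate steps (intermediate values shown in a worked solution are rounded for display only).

σ√T = 0.3501·√0.1272 = 0.124864
d₁ = (ln(S/K) + (r+σ²/2)T) / (σ√T) = (ln(57.67/69.85) + (0.0693+0.3501²/2)·0.1272) / 0.124864 = (-0.191613 + 0.016610) / 0.124864 = -1.401550
d₂ = d₁ − σ√T = -1.401550 − 0.124864 = -1.526414
e^{−rT} = e^{−0.0693·0.1272} = 0.991224
N(d₁) = 0.080525,  N(d₂) = 0.063453
Call price V = S·N(d₁) − K·e^{−rT}·N(d₂) = 4.643863 − 4.393321 = 0.250542
φ(d₁) = (1/√(2π))·e^{−d₁²/2} = 0.149403
Θ = −S·φ(d₁)·σ/(2√T) − r·K·e^{−rT}·N(d₂) = −4.228893 − 0.304457 = -4.533351

price = 0.250542
Θ = -4.533351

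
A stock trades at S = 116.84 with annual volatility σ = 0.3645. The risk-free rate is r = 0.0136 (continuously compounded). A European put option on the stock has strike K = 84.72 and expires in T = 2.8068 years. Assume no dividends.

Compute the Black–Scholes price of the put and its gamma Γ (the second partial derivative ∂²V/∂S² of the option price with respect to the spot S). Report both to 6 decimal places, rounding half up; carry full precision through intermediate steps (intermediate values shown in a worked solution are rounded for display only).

price = 9.985126
Γ = 0.003749

σ√T = 0.3645·√2.8068 = 0.610665
d₁ = (ln(S/K) + (r+σ²/2)T) / (σ√T) = (ln(116.84/84.72) + (0.0136+0.3645²/2)·2.8068) / 0.610665 = (0.321454 + 0.224629) / 0.610665 = 0.894242
d₂ = d₁ − σ√T = 0.894242 − 0.610665 = 0.283576
e^{−rT} = e^{−0.0136·2.8068} = 0.962547
N(−d₁) = 0.185596,  N(−d₂) = 0.388368
Put price V = K·e^{−rT}·N(−d₂) − S·N(−d₁) = 31.670200 − 21.685075 = 9.985126
φ(d₁) = (1/√(2π))·e^{−d₁²/2} = 0.267463
Γ = φ(d₁) / (S·σ·√T) = 0.003749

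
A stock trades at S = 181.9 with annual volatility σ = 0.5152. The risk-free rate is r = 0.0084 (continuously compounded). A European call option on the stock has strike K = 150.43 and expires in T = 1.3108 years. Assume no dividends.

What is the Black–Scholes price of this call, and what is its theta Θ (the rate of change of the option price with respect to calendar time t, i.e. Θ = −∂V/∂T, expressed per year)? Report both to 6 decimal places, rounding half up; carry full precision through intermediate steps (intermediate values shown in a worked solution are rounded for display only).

σ√T = 0.5152·√1.3108 = 0.589853
d₁ = (ln(S/K) + (r+σ²/2)T) / (σ√T) = (ln(181.9/150.43) + (0.0084+0.5152²/2)·1.3108) / 0.589853 = (0.189959 + 0.184974) / 0.589853 = 0.635638
d₂ = d₁ − σ√T = 0.635638 − 0.589853 = 0.045785
e^{−rT} = e^{−0.0084·1.3108} = 0.989050
N(d₁) = 0.737494,  N(d₂) = 0.518259
Call price V = S·N(d₁) − K·e^{−rT}·N(d₂) = 134.150146 − 77.108025 = 57.042121
φ(d₁) = (1/√(2π))·e^{−d₁²/2} = 0.325968
Θ = −S·φ(d₁)·σ/(2√T) − r·K·e^{−rT}·N(d₂) = −13.340898 − 0.647707 = -13.988606

price = 57.042121
Θ = -13.988606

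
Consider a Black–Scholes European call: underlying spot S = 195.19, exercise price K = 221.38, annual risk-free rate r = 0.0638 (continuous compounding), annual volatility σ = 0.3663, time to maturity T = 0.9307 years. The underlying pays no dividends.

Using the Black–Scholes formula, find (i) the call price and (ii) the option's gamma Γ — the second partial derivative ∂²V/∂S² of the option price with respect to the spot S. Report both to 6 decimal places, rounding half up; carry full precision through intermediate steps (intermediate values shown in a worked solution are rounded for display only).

σ√T = 0.3663·√0.9307 = 0.353380
d₁ = (ln(S/K) + (r+σ²/2)T) / (σ√T) = (ln(195.19/221.38) + (0.0638+0.3663²/2)·0.9307) / 0.353380 = (-0.125907 + 0.121817) / 0.353380 = -0.011574
d₂ = d₁ − σ√T = -0.011574 − 0.353380 = -0.364954
e^{−rT} = e^{−0.0638·0.9307} = 0.942350
N(d₁) = 0.495383,  N(d₂) = 0.357573
Call price V = S·N(d₁) − K·e^{−rT}·N(d₂) = 96.693779 − 74.595961 = 22.097818
φ(d₁) = (1/√(2π))·e^{−d₁²/2} = 0.398916
Γ = φ(d₁) / (S·σ·√T) = 0.005783

price = 22.097818
Γ = 0.005783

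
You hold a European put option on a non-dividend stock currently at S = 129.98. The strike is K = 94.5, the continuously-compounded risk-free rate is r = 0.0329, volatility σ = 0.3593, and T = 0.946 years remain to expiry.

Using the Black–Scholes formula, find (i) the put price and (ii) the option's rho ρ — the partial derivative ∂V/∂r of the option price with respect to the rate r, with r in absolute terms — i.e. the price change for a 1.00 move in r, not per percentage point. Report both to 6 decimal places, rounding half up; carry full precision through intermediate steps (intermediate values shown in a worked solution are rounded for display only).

price = 3.138886
ρ = -17.700033

σ√T = 0.3593·√0.946 = 0.349464
d₁ = (ln(S/K) + (r+σ²/2)T) / (σ√T) = (ln(129.98/94.5) + (0.0329+0.3593²/2)·0.946) / 0.349464 = (0.318781 + 0.092186) / 0.349464 = 1.175991
d₂ = d₁ − σ√T = 1.175991 − 0.349464 = 0.826527
e^{−rT} = e^{−0.0329·0.946} = 0.969356
N(−d₁) = 0.119799,  N(−d₂) = 0.204253
Put price V = K·e^{−rT}·N(−d₂) − S·N(−d₁) = 18.710394 − 15.571508 = 3.138886
ρ = −K·T·e^{−rT}·N(−d₂) = -17.700033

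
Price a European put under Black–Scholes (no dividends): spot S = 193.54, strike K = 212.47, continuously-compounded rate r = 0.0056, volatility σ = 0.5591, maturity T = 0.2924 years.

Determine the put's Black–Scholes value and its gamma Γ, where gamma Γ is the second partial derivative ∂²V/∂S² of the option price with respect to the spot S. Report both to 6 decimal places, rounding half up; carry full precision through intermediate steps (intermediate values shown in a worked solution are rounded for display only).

σ√T = 0.5591·√0.2924 = 0.302328
d₁ = (ln(S/K) + (r+σ²/2)T) / (σ√T) = (ln(193.54/212.47) + (0.0056+0.5591²/2)·0.2924) / 0.302328 = (-0.093317 + 0.047339) / 0.302328 = -0.152080
d₂ = d₁ − σ√T = -0.152080 − 0.302328 = -0.454408
e^{−rT} = e^{−0.0056·0.2924} = 0.998364
N(−d₁) = 0.560438,  N(−d₂) = 0.675232
Put price V = K·e^{−rT}·N(−d₂) − S·N(−d₁) = 143.231908 − 108.467202 = 34.764706
φ(d₁) = (1/√(2π))·e^{−d₁²/2} = 0.394355
Γ = φ(d₁) / (S·σ·√T) = 0.006740

price = 34.764706
Γ = 0.006740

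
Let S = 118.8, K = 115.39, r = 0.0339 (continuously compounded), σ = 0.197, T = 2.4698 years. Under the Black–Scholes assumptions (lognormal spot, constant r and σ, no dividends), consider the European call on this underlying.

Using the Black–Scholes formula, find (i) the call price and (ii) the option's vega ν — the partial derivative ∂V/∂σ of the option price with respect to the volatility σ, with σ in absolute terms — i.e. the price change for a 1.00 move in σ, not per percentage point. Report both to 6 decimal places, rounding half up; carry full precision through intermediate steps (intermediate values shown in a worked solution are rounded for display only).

price = 21.074459
ν = 65.087533

σ√T = 0.197·√2.4698 = 0.309597
d₁ = (ln(S/K) + (r+σ²/2)T) / (σ√T) = (ln(118.8/115.39) + (0.0339+0.197²/2)·2.4698) / 0.309597 = (0.029124 + 0.131651) / 0.309597 = 0.519304
d₂ = d₁ − σ√T = 0.519304 − 0.309597 = 0.209707
e^{−rT} = e^{−0.0339·2.4698} = 0.919683
N(d₁) = 0.698226,  N(d₂) = 0.583052
Call price V = S·N(d₁) − K·e^{−rT}·N(d₂) = 82.949212 − 61.874753 = 21.074459
φ(d₁) = (1/√(2π))·e^{−d₁²/2} = 0.348619
ν = S·φ(d₁)·√T = 65.087533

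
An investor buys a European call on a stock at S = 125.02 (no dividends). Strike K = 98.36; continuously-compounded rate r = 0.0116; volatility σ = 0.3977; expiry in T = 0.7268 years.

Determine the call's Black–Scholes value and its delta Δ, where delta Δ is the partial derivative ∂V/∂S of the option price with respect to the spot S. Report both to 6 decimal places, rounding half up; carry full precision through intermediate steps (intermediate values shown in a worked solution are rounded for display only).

price = 32.507457
Δ = 0.816413

σ√T = 0.3977·√0.7268 = 0.339049
d₁ = (ln(S/K) + (r+σ²/2)T) / (σ√T) = (ln(125.02/98.36) + (0.0116+0.3977²/2)·0.7268) / 0.339049 = (0.239840 + 0.065908) / 0.339049 = 0.901779
d₂ = d₁ − σ√T = 0.901779 − 0.339049 = 0.562729
e^{−rT} = e^{−0.0116·0.7268} = 0.991605
N(d₁) = 0.816413,  N(d₂) = 0.713190
Call price V = S·N(d₁) − K·e^{−rT}·N(d₂) = 102.067933 − 69.560477 = 32.507457
Δ = N(d₁) = 0.816413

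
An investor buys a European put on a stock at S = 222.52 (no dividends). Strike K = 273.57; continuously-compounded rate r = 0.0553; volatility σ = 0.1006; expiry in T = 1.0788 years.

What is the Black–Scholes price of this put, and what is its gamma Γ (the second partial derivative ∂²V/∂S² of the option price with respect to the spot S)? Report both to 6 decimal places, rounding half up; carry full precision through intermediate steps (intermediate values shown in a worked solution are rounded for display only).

σ√T = 0.1006·√1.0788 = 0.104488
d₁ = (ln(S/K) + (r+σ²/2)T) / (σ√T) = (ln(222.52/273.57) + (0.0553+0.1006²/2)·1.0788) / 0.104488 = (-0.206541 + 0.065117) / 0.104488 = -1.353489
d₂ = d₁ − σ√T = -1.353489 − 0.104488 = -1.457977
e^{−rT} = e^{−0.0553·1.0788} = 0.942087
N(−d₁) = 0.912050,  N(−d₂) = 0.927577
Put price V = K·e^{−rT}·N(−d₂) − S·N(−d₁) = 239.061291 − 202.949413 = 36.111877
φ(d₁) = (1/√(2π))·e^{−d₁²/2} = 0.159629
Γ = φ(d₁) / (S·σ·√T) = 0.006866

price = 36.111877
Γ = 0.006866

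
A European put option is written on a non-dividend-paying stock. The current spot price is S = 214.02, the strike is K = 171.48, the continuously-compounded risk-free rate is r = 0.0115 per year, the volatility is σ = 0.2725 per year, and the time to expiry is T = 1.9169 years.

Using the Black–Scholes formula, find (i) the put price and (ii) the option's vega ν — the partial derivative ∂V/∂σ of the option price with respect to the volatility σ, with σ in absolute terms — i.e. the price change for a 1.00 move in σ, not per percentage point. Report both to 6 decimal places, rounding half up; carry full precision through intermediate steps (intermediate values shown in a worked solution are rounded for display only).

σ√T = 0.2725·√1.9169 = 0.377282
d₁ = (ln(S/K) + (r+σ²/2)T) / (σ√T) = (ln(214.02/171.48) + (0.0115+0.2725²/2)·1.9169) / 0.377282 = (0.221603 + 0.093215) / 0.377282 = 0.834437
d₂ = d₁ − σ√T = 0.834437 − 0.377282 = 0.457155
e^{−rT} = e^{−0.0115·1.9169} = 0.978197
N(−d₁) = 0.202017,  N(−d₂) = 0.323780
Put price V = K·e^{−rT}·N(−d₂) − S·N(−d₁) = 54.311236 − 43.235775 = 11.075461
φ(d₁) = (1/√(2π))·e^{−d₁²/2} = 0.281653
ν = S·φ(d₁)·√T = 83.457976

price = 11.075461
ν = 83.457976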